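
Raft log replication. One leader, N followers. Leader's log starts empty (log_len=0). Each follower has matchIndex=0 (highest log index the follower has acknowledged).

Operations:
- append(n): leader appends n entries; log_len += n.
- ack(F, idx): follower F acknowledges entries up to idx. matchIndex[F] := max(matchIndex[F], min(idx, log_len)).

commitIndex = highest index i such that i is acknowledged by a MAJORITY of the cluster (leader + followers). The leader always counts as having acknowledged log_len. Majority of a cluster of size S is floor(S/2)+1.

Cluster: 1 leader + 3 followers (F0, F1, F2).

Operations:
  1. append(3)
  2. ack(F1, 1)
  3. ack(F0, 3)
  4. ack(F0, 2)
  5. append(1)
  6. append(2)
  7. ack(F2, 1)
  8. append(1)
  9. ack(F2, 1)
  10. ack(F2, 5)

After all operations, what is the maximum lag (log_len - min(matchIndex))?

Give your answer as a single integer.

Answer: 6

Derivation:
Op 1: append 3 -> log_len=3
Op 2: F1 acks idx 1 -> match: F0=0 F1=1 F2=0; commitIndex=0
Op 3: F0 acks idx 3 -> match: F0=3 F1=1 F2=0; commitIndex=1
Op 4: F0 acks idx 2 -> match: F0=3 F1=1 F2=0; commitIndex=1
Op 5: append 1 -> log_len=4
Op 6: append 2 -> log_len=6
Op 7: F2 acks idx 1 -> match: F0=3 F1=1 F2=1; commitIndex=1
Op 8: append 1 -> log_len=7
Op 9: F2 acks idx 1 -> match: F0=3 F1=1 F2=1; commitIndex=1
Op 10: F2 acks idx 5 -> match: F0=3 F1=1 F2=5; commitIndex=3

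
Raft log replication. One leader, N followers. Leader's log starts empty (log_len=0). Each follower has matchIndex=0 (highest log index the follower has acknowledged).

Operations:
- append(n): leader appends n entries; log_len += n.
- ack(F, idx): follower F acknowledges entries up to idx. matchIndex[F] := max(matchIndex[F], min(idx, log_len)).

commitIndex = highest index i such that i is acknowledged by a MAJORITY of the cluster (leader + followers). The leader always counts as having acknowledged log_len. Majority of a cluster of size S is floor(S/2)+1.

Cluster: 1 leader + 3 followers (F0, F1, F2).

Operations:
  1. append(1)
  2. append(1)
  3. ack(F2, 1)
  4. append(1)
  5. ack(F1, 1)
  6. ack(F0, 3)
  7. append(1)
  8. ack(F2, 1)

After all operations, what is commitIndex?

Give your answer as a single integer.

Answer: 1

Derivation:
Op 1: append 1 -> log_len=1
Op 2: append 1 -> log_len=2
Op 3: F2 acks idx 1 -> match: F0=0 F1=0 F2=1; commitIndex=0
Op 4: append 1 -> log_len=3
Op 5: F1 acks idx 1 -> match: F0=0 F1=1 F2=1; commitIndex=1
Op 6: F0 acks idx 3 -> match: F0=3 F1=1 F2=1; commitIndex=1
Op 7: append 1 -> log_len=4
Op 8: F2 acks idx 1 -> match: F0=3 F1=1 F2=1; commitIndex=1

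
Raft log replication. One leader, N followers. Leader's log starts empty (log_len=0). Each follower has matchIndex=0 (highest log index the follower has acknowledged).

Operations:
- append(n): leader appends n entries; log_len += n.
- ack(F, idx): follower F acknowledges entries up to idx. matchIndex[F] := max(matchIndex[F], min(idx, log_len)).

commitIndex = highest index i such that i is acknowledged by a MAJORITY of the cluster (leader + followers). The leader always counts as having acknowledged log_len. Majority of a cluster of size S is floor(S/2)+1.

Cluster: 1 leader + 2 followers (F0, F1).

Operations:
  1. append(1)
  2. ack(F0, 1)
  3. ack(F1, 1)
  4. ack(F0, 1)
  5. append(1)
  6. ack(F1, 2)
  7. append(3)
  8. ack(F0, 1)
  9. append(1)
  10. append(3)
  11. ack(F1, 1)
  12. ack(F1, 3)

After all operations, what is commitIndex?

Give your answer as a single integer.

Op 1: append 1 -> log_len=1
Op 2: F0 acks idx 1 -> match: F0=1 F1=0; commitIndex=1
Op 3: F1 acks idx 1 -> match: F0=1 F1=1; commitIndex=1
Op 4: F0 acks idx 1 -> match: F0=1 F1=1; commitIndex=1
Op 5: append 1 -> log_len=2
Op 6: F1 acks idx 2 -> match: F0=1 F1=2; commitIndex=2
Op 7: append 3 -> log_len=5
Op 8: F0 acks idx 1 -> match: F0=1 F1=2; commitIndex=2
Op 9: append 1 -> log_len=6
Op 10: append 3 -> log_len=9
Op 11: F1 acks idx 1 -> match: F0=1 F1=2; commitIndex=2
Op 12: F1 acks idx 3 -> match: F0=1 F1=3; commitIndex=3

Answer: 3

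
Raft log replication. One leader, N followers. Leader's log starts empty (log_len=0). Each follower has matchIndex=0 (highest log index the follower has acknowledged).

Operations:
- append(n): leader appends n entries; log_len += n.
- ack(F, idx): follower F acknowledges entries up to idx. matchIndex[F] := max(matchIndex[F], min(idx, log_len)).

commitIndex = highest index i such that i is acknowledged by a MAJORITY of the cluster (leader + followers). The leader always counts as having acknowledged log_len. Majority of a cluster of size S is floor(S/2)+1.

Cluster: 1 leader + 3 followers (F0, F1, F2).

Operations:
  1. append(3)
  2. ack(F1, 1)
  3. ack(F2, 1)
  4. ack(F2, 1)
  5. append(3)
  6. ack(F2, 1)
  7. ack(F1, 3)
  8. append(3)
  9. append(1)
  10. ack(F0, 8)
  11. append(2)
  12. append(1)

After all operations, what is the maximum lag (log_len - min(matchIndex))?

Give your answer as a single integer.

Answer: 12

Derivation:
Op 1: append 3 -> log_len=3
Op 2: F1 acks idx 1 -> match: F0=0 F1=1 F2=0; commitIndex=0
Op 3: F2 acks idx 1 -> match: F0=0 F1=1 F2=1; commitIndex=1
Op 4: F2 acks idx 1 -> match: F0=0 F1=1 F2=1; commitIndex=1
Op 5: append 3 -> log_len=6
Op 6: F2 acks idx 1 -> match: F0=0 F1=1 F2=1; commitIndex=1
Op 7: F1 acks idx 3 -> match: F0=0 F1=3 F2=1; commitIndex=1
Op 8: append 3 -> log_len=9
Op 9: append 1 -> log_len=10
Op 10: F0 acks idx 8 -> match: F0=8 F1=3 F2=1; commitIndex=3
Op 11: append 2 -> log_len=12
Op 12: append 1 -> log_len=13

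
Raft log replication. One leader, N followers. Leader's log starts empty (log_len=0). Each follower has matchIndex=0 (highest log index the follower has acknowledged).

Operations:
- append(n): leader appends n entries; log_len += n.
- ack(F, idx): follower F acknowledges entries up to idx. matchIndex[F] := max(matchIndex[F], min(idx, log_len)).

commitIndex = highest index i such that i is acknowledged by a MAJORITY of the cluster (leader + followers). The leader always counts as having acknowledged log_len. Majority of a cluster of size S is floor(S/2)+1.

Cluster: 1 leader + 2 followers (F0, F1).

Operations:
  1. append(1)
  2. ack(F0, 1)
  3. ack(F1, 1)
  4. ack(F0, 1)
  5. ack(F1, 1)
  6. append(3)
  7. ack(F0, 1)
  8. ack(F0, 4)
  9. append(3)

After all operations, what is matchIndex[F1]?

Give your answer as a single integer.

Op 1: append 1 -> log_len=1
Op 2: F0 acks idx 1 -> match: F0=1 F1=0; commitIndex=1
Op 3: F1 acks idx 1 -> match: F0=1 F1=1; commitIndex=1
Op 4: F0 acks idx 1 -> match: F0=1 F1=1; commitIndex=1
Op 5: F1 acks idx 1 -> match: F0=1 F1=1; commitIndex=1
Op 6: append 3 -> log_len=4
Op 7: F0 acks idx 1 -> match: F0=1 F1=1; commitIndex=1
Op 8: F0 acks idx 4 -> match: F0=4 F1=1; commitIndex=4
Op 9: append 3 -> log_len=7

Answer: 1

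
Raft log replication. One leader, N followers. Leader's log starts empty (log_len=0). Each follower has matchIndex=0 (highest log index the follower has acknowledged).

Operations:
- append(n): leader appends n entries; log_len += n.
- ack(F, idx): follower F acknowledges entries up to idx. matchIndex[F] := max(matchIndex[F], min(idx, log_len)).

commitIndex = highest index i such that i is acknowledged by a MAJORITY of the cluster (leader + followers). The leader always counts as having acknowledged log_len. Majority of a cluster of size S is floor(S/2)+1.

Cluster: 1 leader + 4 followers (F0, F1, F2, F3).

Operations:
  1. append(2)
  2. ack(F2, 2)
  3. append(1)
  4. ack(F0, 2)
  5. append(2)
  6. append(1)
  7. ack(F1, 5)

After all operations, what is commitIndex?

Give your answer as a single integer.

Op 1: append 2 -> log_len=2
Op 2: F2 acks idx 2 -> match: F0=0 F1=0 F2=2 F3=0; commitIndex=0
Op 3: append 1 -> log_len=3
Op 4: F0 acks idx 2 -> match: F0=2 F1=0 F2=2 F3=0; commitIndex=2
Op 5: append 2 -> log_len=5
Op 6: append 1 -> log_len=6
Op 7: F1 acks idx 5 -> match: F0=2 F1=5 F2=2 F3=0; commitIndex=2

Answer: 2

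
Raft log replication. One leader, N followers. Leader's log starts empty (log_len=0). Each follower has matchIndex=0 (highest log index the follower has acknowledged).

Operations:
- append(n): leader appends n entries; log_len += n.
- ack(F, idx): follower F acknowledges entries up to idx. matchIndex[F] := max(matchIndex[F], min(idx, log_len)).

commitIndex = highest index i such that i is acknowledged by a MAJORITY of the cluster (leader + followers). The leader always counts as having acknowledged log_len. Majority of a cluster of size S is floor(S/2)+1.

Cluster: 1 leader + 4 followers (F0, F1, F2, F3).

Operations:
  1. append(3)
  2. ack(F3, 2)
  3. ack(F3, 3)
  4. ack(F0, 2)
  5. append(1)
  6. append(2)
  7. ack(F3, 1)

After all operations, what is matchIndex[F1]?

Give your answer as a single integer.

Op 1: append 3 -> log_len=3
Op 2: F3 acks idx 2 -> match: F0=0 F1=0 F2=0 F3=2; commitIndex=0
Op 3: F3 acks idx 3 -> match: F0=0 F1=0 F2=0 F3=3; commitIndex=0
Op 4: F0 acks idx 2 -> match: F0=2 F1=0 F2=0 F3=3; commitIndex=2
Op 5: append 1 -> log_len=4
Op 6: append 2 -> log_len=6
Op 7: F3 acks idx 1 -> match: F0=2 F1=0 F2=0 F3=3; commitIndex=2

Answer: 0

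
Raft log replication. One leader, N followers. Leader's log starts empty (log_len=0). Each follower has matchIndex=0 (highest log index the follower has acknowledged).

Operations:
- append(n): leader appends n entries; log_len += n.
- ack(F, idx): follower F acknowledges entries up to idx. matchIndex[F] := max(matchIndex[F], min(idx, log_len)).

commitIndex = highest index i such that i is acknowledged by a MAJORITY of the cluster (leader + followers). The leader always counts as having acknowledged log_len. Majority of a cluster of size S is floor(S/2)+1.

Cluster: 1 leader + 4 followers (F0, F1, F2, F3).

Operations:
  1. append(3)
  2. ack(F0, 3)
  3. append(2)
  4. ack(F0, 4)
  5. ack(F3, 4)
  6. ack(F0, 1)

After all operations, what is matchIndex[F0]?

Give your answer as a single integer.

Answer: 4

Derivation:
Op 1: append 3 -> log_len=3
Op 2: F0 acks idx 3 -> match: F0=3 F1=0 F2=0 F3=0; commitIndex=0
Op 3: append 2 -> log_len=5
Op 4: F0 acks idx 4 -> match: F0=4 F1=0 F2=0 F3=0; commitIndex=0
Op 5: F3 acks idx 4 -> match: F0=4 F1=0 F2=0 F3=4; commitIndex=4
Op 6: F0 acks idx 1 -> match: F0=4 F1=0 F2=0 F3=4; commitIndex=4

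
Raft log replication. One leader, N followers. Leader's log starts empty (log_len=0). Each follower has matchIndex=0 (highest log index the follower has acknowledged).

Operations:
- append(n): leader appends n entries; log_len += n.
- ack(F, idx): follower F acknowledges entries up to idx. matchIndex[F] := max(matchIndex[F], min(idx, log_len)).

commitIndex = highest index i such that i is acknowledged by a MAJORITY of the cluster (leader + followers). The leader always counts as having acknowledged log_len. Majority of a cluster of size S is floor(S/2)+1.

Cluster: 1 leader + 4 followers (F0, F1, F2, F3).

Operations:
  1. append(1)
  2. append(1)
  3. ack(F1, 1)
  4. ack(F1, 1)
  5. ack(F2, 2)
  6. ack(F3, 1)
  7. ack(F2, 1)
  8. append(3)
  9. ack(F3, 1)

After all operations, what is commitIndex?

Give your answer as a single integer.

Op 1: append 1 -> log_len=1
Op 2: append 1 -> log_len=2
Op 3: F1 acks idx 1 -> match: F0=0 F1=1 F2=0 F3=0; commitIndex=0
Op 4: F1 acks idx 1 -> match: F0=0 F1=1 F2=0 F3=0; commitIndex=0
Op 5: F2 acks idx 2 -> match: F0=0 F1=1 F2=2 F3=0; commitIndex=1
Op 6: F3 acks idx 1 -> match: F0=0 F1=1 F2=2 F3=1; commitIndex=1
Op 7: F2 acks idx 1 -> match: F0=0 F1=1 F2=2 F3=1; commitIndex=1
Op 8: append 3 -> log_len=5
Op 9: F3 acks idx 1 -> match: F0=0 F1=1 F2=2 F3=1; commitIndex=1

Answer: 1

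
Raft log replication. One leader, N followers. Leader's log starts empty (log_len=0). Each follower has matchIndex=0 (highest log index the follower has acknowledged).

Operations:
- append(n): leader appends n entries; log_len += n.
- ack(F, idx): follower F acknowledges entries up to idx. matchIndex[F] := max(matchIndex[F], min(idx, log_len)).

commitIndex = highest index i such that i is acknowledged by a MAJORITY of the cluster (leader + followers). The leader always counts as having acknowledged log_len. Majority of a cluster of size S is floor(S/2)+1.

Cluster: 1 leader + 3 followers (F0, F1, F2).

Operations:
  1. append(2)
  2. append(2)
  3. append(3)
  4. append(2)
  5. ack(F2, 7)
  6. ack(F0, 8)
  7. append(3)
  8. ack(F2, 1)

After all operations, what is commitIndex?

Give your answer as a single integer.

Answer: 7

Derivation:
Op 1: append 2 -> log_len=2
Op 2: append 2 -> log_len=4
Op 3: append 3 -> log_len=7
Op 4: append 2 -> log_len=9
Op 5: F2 acks idx 7 -> match: F0=0 F1=0 F2=7; commitIndex=0
Op 6: F0 acks idx 8 -> match: F0=8 F1=0 F2=7; commitIndex=7
Op 7: append 3 -> log_len=12
Op 8: F2 acks idx 1 -> match: F0=8 F1=0 F2=7; commitIndex=7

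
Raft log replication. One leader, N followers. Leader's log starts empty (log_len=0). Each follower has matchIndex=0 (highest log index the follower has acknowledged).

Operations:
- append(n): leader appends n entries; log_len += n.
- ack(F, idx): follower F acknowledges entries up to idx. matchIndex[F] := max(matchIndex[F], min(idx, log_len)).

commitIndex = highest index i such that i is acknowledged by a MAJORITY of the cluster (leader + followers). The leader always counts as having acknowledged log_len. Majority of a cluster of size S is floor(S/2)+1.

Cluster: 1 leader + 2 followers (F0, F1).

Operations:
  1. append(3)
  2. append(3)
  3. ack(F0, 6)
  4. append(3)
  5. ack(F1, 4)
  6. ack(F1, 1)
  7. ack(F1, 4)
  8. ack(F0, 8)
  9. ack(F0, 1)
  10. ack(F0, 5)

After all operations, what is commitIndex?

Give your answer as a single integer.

Answer: 8

Derivation:
Op 1: append 3 -> log_len=3
Op 2: append 3 -> log_len=6
Op 3: F0 acks idx 6 -> match: F0=6 F1=0; commitIndex=6
Op 4: append 3 -> log_len=9
Op 5: F1 acks idx 4 -> match: F0=6 F1=4; commitIndex=6
Op 6: F1 acks idx 1 -> match: F0=6 F1=4; commitIndex=6
Op 7: F1 acks idx 4 -> match: F0=6 F1=4; commitIndex=6
Op 8: F0 acks idx 8 -> match: F0=8 F1=4; commitIndex=8
Op 9: F0 acks idx 1 -> match: F0=8 F1=4; commitIndex=8
Op 10: F0 acks idx 5 -> match: F0=8 F1=4; commitIndex=8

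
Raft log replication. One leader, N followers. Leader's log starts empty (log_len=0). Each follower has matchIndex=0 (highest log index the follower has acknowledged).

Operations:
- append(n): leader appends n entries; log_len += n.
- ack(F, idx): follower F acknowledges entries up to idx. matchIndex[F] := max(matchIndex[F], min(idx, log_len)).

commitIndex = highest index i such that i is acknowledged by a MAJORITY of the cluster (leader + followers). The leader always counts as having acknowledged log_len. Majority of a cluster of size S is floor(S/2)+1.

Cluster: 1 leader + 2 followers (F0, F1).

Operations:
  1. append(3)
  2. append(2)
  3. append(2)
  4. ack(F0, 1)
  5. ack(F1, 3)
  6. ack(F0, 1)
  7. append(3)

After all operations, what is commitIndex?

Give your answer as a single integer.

Op 1: append 3 -> log_len=3
Op 2: append 2 -> log_len=5
Op 3: append 2 -> log_len=7
Op 4: F0 acks idx 1 -> match: F0=1 F1=0; commitIndex=1
Op 5: F1 acks idx 3 -> match: F0=1 F1=3; commitIndex=3
Op 6: F0 acks idx 1 -> match: F0=1 F1=3; commitIndex=3
Op 7: append 3 -> log_len=10

Answer: 3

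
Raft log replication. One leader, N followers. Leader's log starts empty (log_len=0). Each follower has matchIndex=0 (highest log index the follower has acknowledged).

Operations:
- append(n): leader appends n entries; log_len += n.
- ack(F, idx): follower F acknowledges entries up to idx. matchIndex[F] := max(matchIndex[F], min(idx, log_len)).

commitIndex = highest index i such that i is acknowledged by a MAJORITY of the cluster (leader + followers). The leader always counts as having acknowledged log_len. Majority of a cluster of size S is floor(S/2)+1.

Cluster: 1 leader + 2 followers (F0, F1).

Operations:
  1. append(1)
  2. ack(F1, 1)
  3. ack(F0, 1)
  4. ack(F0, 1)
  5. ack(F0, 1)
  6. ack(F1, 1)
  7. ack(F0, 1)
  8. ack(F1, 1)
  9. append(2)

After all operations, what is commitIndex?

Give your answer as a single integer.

Answer: 1

Derivation:
Op 1: append 1 -> log_len=1
Op 2: F1 acks idx 1 -> match: F0=0 F1=1; commitIndex=1
Op 3: F0 acks idx 1 -> match: F0=1 F1=1; commitIndex=1
Op 4: F0 acks idx 1 -> match: F0=1 F1=1; commitIndex=1
Op 5: F0 acks idx 1 -> match: F0=1 F1=1; commitIndex=1
Op 6: F1 acks idx 1 -> match: F0=1 F1=1; commitIndex=1
Op 7: F0 acks idx 1 -> match: F0=1 F1=1; commitIndex=1
Op 8: F1 acks idx 1 -> match: F0=1 F1=1; commitIndex=1
Op 9: append 2 -> log_len=3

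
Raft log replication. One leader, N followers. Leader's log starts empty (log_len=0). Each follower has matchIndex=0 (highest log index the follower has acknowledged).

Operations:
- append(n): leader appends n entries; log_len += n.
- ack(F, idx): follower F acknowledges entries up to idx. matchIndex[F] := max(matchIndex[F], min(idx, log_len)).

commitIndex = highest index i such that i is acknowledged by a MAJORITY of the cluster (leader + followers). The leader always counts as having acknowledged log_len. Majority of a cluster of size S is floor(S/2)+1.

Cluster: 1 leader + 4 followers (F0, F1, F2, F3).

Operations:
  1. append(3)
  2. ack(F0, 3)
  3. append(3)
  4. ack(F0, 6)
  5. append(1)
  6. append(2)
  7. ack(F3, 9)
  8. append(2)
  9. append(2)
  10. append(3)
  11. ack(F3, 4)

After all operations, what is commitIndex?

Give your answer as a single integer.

Answer: 6

Derivation:
Op 1: append 3 -> log_len=3
Op 2: F0 acks idx 3 -> match: F0=3 F1=0 F2=0 F3=0; commitIndex=0
Op 3: append 3 -> log_len=6
Op 4: F0 acks idx 6 -> match: F0=6 F1=0 F2=0 F3=0; commitIndex=0
Op 5: append 1 -> log_len=7
Op 6: append 2 -> log_len=9
Op 7: F3 acks idx 9 -> match: F0=6 F1=0 F2=0 F3=9; commitIndex=6
Op 8: append 2 -> log_len=11
Op 9: append 2 -> log_len=13
Op 10: append 3 -> log_len=16
Op 11: F3 acks idx 4 -> match: F0=6 F1=0 F2=0 F3=9; commitIndex=6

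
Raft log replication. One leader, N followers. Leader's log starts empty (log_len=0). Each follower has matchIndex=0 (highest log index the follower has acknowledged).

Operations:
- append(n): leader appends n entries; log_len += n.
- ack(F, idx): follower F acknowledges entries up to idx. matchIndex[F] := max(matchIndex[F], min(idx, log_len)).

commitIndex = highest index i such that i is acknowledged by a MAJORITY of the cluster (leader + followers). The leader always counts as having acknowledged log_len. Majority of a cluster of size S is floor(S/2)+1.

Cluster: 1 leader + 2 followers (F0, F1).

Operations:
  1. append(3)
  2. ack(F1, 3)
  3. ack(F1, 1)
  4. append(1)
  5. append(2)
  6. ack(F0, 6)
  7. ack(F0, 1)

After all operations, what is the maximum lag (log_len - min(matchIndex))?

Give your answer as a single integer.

Op 1: append 3 -> log_len=3
Op 2: F1 acks idx 3 -> match: F0=0 F1=3; commitIndex=3
Op 3: F1 acks idx 1 -> match: F0=0 F1=3; commitIndex=3
Op 4: append 1 -> log_len=4
Op 5: append 2 -> log_len=6
Op 6: F0 acks idx 6 -> match: F0=6 F1=3; commitIndex=6
Op 7: F0 acks idx 1 -> match: F0=6 F1=3; commitIndex=6

Answer: 3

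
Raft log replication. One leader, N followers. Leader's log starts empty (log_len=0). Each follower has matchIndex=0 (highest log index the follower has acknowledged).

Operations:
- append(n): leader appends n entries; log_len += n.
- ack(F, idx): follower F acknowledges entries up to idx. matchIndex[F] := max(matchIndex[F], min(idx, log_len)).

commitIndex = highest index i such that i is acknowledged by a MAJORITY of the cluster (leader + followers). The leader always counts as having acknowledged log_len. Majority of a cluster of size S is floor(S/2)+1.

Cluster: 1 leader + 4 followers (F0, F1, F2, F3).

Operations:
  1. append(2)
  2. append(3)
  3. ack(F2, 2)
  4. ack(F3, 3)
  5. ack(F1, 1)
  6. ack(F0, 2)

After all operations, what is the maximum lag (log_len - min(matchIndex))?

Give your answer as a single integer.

Op 1: append 2 -> log_len=2
Op 2: append 3 -> log_len=5
Op 3: F2 acks idx 2 -> match: F0=0 F1=0 F2=2 F3=0; commitIndex=0
Op 4: F3 acks idx 3 -> match: F0=0 F1=0 F2=2 F3=3; commitIndex=2
Op 5: F1 acks idx 1 -> match: F0=0 F1=1 F2=2 F3=3; commitIndex=2
Op 6: F0 acks idx 2 -> match: F0=2 F1=1 F2=2 F3=3; commitIndex=2

Answer: 4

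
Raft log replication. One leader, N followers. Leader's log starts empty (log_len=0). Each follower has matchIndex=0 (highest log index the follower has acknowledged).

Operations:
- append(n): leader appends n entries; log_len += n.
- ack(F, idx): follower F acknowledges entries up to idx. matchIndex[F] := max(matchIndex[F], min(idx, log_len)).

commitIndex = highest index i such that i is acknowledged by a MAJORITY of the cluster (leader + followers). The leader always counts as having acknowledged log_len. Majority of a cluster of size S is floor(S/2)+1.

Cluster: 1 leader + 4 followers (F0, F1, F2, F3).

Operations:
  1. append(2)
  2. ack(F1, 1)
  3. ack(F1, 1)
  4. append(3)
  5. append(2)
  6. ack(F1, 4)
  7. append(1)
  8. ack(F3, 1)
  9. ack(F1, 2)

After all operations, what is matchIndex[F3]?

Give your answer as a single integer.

Answer: 1

Derivation:
Op 1: append 2 -> log_len=2
Op 2: F1 acks idx 1 -> match: F0=0 F1=1 F2=0 F3=0; commitIndex=0
Op 3: F1 acks idx 1 -> match: F0=0 F1=1 F2=0 F3=0; commitIndex=0
Op 4: append 3 -> log_len=5
Op 5: append 2 -> log_len=7
Op 6: F1 acks idx 4 -> match: F0=0 F1=4 F2=0 F3=0; commitIndex=0
Op 7: append 1 -> log_len=8
Op 8: F3 acks idx 1 -> match: F0=0 F1=4 F2=0 F3=1; commitIndex=1
Op 9: F1 acks idx 2 -> match: F0=0 F1=4 F2=0 F3=1; commitIndex=1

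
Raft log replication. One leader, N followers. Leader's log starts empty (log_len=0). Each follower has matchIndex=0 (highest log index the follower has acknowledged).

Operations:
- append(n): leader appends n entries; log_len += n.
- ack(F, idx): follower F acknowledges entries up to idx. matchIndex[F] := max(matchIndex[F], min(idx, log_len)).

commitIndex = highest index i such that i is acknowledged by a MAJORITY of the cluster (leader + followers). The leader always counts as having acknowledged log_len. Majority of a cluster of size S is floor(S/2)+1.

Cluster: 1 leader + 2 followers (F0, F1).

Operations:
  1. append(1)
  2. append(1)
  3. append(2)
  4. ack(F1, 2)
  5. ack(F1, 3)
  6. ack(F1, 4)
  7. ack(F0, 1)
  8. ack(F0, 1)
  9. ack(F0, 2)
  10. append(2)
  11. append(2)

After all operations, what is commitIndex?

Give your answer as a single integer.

Answer: 4

Derivation:
Op 1: append 1 -> log_len=1
Op 2: append 1 -> log_len=2
Op 3: append 2 -> log_len=4
Op 4: F1 acks idx 2 -> match: F0=0 F1=2; commitIndex=2
Op 5: F1 acks idx 3 -> match: F0=0 F1=3; commitIndex=3
Op 6: F1 acks idx 4 -> match: F0=0 F1=4; commitIndex=4
Op 7: F0 acks idx 1 -> match: F0=1 F1=4; commitIndex=4
Op 8: F0 acks idx 1 -> match: F0=1 F1=4; commitIndex=4
Op 9: F0 acks idx 2 -> match: F0=2 F1=4; commitIndex=4
Op 10: append 2 -> log_len=6
Op 11: append 2 -> log_len=8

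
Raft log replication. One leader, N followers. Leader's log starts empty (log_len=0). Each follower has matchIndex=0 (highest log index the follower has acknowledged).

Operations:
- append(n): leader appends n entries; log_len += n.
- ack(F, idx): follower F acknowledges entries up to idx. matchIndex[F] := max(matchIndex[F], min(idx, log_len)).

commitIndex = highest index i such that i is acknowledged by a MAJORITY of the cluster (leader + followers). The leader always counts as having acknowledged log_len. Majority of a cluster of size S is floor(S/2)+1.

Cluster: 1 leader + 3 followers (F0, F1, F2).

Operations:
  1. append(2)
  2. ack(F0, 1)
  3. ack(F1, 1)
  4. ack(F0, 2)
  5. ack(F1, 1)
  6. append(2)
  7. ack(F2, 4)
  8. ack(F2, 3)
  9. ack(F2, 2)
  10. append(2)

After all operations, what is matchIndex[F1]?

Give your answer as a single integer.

Answer: 1

Derivation:
Op 1: append 2 -> log_len=2
Op 2: F0 acks idx 1 -> match: F0=1 F1=0 F2=0; commitIndex=0
Op 3: F1 acks idx 1 -> match: F0=1 F1=1 F2=0; commitIndex=1
Op 4: F0 acks idx 2 -> match: F0=2 F1=1 F2=0; commitIndex=1
Op 5: F1 acks idx 1 -> match: F0=2 F1=1 F2=0; commitIndex=1
Op 6: append 2 -> log_len=4
Op 7: F2 acks idx 4 -> match: F0=2 F1=1 F2=4; commitIndex=2
Op 8: F2 acks idx 3 -> match: F0=2 F1=1 F2=4; commitIndex=2
Op 9: F2 acks idx 2 -> match: F0=2 F1=1 F2=4; commitIndex=2
Op 10: append 2 -> log_len=6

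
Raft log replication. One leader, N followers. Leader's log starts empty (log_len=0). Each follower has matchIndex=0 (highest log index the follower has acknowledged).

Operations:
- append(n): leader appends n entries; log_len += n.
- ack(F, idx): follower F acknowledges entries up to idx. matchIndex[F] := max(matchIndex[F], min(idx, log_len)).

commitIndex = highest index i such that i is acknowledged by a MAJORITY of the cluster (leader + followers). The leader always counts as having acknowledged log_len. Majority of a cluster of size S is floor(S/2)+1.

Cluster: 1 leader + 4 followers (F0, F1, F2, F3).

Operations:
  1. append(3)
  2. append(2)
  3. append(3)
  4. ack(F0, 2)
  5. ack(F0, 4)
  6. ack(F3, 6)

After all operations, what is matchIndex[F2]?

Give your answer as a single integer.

Op 1: append 3 -> log_len=3
Op 2: append 2 -> log_len=5
Op 3: append 3 -> log_len=8
Op 4: F0 acks idx 2 -> match: F0=2 F1=0 F2=0 F3=0; commitIndex=0
Op 5: F0 acks idx 4 -> match: F0=4 F1=0 F2=0 F3=0; commitIndex=0
Op 6: F3 acks idx 6 -> match: F0=4 F1=0 F2=0 F3=6; commitIndex=4

Answer: 0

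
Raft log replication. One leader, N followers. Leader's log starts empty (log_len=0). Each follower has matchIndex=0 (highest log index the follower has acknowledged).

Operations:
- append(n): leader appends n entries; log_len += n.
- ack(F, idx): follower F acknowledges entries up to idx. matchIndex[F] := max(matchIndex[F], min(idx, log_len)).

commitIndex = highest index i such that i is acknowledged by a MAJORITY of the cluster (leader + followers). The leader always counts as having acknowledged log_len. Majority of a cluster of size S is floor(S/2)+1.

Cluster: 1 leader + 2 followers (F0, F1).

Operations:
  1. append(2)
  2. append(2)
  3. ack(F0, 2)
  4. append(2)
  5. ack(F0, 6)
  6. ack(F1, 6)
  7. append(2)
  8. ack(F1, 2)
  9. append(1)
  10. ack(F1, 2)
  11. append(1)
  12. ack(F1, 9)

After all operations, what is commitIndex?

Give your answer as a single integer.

Op 1: append 2 -> log_len=2
Op 2: append 2 -> log_len=4
Op 3: F0 acks idx 2 -> match: F0=2 F1=0; commitIndex=2
Op 4: append 2 -> log_len=6
Op 5: F0 acks idx 6 -> match: F0=6 F1=0; commitIndex=6
Op 6: F1 acks idx 6 -> match: F0=6 F1=6; commitIndex=6
Op 7: append 2 -> log_len=8
Op 8: F1 acks idx 2 -> match: F0=6 F1=6; commitIndex=6
Op 9: append 1 -> log_len=9
Op 10: F1 acks idx 2 -> match: F0=6 F1=6; commitIndex=6
Op 11: append 1 -> log_len=10
Op 12: F1 acks idx 9 -> match: F0=6 F1=9; commitIndex=9

Answer: 9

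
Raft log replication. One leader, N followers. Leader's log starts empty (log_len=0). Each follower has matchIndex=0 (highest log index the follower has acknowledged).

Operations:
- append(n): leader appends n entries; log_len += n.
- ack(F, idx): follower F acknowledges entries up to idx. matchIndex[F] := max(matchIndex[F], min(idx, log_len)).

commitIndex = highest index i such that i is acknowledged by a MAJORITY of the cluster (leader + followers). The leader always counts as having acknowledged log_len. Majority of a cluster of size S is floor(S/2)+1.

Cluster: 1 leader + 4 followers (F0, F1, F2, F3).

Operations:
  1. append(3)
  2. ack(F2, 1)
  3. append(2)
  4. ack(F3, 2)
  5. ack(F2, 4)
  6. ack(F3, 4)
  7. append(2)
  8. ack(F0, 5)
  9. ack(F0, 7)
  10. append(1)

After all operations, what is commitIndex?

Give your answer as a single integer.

Op 1: append 3 -> log_len=3
Op 2: F2 acks idx 1 -> match: F0=0 F1=0 F2=1 F3=0; commitIndex=0
Op 3: append 2 -> log_len=5
Op 4: F3 acks idx 2 -> match: F0=0 F1=0 F2=1 F3=2; commitIndex=1
Op 5: F2 acks idx 4 -> match: F0=0 F1=0 F2=4 F3=2; commitIndex=2
Op 6: F3 acks idx 4 -> match: F0=0 F1=0 F2=4 F3=4; commitIndex=4
Op 7: append 2 -> log_len=7
Op 8: F0 acks idx 5 -> match: F0=5 F1=0 F2=4 F3=4; commitIndex=4
Op 9: F0 acks idx 7 -> match: F0=7 F1=0 F2=4 F3=4; commitIndex=4
Op 10: append 1 -> log_len=8

Answer: 4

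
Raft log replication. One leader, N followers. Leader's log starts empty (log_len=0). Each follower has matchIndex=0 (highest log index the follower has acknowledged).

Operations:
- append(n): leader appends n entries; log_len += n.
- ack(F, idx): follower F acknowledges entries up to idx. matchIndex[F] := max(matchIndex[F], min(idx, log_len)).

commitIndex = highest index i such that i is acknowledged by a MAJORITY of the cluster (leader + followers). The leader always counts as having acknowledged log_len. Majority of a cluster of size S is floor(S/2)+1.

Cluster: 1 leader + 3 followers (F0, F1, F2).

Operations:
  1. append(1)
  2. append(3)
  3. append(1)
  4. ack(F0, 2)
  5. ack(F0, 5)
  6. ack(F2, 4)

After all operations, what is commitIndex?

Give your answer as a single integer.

Op 1: append 1 -> log_len=1
Op 2: append 3 -> log_len=4
Op 3: append 1 -> log_len=5
Op 4: F0 acks idx 2 -> match: F0=2 F1=0 F2=0; commitIndex=0
Op 5: F0 acks idx 5 -> match: F0=5 F1=0 F2=0; commitIndex=0
Op 6: F2 acks idx 4 -> match: F0=5 F1=0 F2=4; commitIndex=4

Answer: 4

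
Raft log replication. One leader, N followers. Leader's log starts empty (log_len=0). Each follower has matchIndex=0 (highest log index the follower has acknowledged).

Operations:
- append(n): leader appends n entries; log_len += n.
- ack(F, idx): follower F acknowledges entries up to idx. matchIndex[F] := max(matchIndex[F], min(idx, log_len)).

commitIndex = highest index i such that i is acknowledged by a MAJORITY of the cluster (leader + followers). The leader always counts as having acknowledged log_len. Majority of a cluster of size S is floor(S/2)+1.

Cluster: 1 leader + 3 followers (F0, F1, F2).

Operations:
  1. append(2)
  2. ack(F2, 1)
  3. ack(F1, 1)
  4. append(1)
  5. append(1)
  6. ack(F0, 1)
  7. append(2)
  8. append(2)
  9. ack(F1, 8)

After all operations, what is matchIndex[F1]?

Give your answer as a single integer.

Op 1: append 2 -> log_len=2
Op 2: F2 acks idx 1 -> match: F0=0 F1=0 F2=1; commitIndex=0
Op 3: F1 acks idx 1 -> match: F0=0 F1=1 F2=1; commitIndex=1
Op 4: append 1 -> log_len=3
Op 5: append 1 -> log_len=4
Op 6: F0 acks idx 1 -> match: F0=1 F1=1 F2=1; commitIndex=1
Op 7: append 2 -> log_len=6
Op 8: append 2 -> log_len=8
Op 9: F1 acks idx 8 -> match: F0=1 F1=8 F2=1; commitIndex=1

Answer: 8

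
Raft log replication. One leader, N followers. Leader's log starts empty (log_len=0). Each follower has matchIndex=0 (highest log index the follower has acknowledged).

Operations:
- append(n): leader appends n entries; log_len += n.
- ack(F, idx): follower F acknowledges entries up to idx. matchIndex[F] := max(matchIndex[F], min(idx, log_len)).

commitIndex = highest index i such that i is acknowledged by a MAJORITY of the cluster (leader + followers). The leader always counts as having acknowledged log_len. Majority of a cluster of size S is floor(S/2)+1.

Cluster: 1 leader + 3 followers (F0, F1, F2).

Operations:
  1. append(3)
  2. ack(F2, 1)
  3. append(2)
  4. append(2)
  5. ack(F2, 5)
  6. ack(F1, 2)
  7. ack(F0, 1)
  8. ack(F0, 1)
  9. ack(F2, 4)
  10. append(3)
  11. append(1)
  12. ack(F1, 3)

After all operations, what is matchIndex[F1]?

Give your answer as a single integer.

Answer: 3

Derivation:
Op 1: append 3 -> log_len=3
Op 2: F2 acks idx 1 -> match: F0=0 F1=0 F2=1; commitIndex=0
Op 3: append 2 -> log_len=5
Op 4: append 2 -> log_len=7
Op 5: F2 acks idx 5 -> match: F0=0 F1=0 F2=5; commitIndex=0
Op 6: F1 acks idx 2 -> match: F0=0 F1=2 F2=5; commitIndex=2
Op 7: F0 acks idx 1 -> match: F0=1 F1=2 F2=5; commitIndex=2
Op 8: F0 acks idx 1 -> match: F0=1 F1=2 F2=5; commitIndex=2
Op 9: F2 acks idx 4 -> match: F0=1 F1=2 F2=5; commitIndex=2
Op 10: append 3 -> log_len=10
Op 11: append 1 -> log_len=11
Op 12: F1 acks idx 3 -> match: F0=1 F1=3 F2=5; commitIndex=3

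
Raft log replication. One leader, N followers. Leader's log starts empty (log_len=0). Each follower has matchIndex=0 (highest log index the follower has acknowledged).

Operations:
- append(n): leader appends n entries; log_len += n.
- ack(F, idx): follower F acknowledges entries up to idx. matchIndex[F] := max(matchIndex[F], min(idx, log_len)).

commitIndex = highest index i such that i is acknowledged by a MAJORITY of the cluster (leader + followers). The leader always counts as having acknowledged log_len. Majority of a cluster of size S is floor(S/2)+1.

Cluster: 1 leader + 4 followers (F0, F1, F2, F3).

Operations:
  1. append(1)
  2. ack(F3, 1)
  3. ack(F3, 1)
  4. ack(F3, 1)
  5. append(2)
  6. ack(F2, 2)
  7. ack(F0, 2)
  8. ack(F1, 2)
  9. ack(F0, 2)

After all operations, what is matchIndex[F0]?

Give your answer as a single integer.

Answer: 2

Derivation:
Op 1: append 1 -> log_len=1
Op 2: F3 acks idx 1 -> match: F0=0 F1=0 F2=0 F3=1; commitIndex=0
Op 3: F3 acks idx 1 -> match: F0=0 F1=0 F2=0 F3=1; commitIndex=0
Op 4: F3 acks idx 1 -> match: F0=0 F1=0 F2=0 F3=1; commitIndex=0
Op 5: append 2 -> log_len=3
Op 6: F2 acks idx 2 -> match: F0=0 F1=0 F2=2 F3=1; commitIndex=1
Op 7: F0 acks idx 2 -> match: F0=2 F1=0 F2=2 F3=1; commitIndex=2
Op 8: F1 acks idx 2 -> match: F0=2 F1=2 F2=2 F3=1; commitIndex=2
Op 9: F0 acks idx 2 -> match: F0=2 F1=2 F2=2 F3=1; commitIndex=2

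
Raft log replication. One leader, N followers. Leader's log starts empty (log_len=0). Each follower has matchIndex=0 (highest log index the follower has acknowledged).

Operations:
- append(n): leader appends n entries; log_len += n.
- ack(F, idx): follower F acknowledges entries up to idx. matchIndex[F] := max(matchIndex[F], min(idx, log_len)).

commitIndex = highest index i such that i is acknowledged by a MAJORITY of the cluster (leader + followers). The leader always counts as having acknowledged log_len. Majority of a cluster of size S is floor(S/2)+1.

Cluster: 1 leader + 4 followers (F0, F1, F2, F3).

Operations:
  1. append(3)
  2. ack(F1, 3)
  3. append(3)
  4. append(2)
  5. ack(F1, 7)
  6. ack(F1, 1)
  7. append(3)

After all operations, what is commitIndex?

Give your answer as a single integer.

Answer: 0

Derivation:
Op 1: append 3 -> log_len=3
Op 2: F1 acks idx 3 -> match: F0=0 F1=3 F2=0 F3=0; commitIndex=0
Op 3: append 3 -> log_len=6
Op 4: append 2 -> log_len=8
Op 5: F1 acks idx 7 -> match: F0=0 F1=7 F2=0 F3=0; commitIndex=0
Op 6: F1 acks idx 1 -> match: F0=0 F1=7 F2=0 F3=0; commitIndex=0
Op 7: append 3 -> log_len=11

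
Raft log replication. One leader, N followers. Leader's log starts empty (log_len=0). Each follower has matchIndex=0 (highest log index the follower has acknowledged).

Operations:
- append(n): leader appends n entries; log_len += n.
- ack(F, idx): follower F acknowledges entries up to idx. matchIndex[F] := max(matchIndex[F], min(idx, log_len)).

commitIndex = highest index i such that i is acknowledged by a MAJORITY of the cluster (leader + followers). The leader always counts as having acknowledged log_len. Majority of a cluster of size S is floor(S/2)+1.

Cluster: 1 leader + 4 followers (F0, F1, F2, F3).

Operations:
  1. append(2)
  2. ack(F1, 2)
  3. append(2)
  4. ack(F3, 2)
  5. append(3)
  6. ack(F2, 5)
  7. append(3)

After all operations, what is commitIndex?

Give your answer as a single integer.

Answer: 2

Derivation:
Op 1: append 2 -> log_len=2
Op 2: F1 acks idx 2 -> match: F0=0 F1=2 F2=0 F3=0; commitIndex=0
Op 3: append 2 -> log_len=4
Op 4: F3 acks idx 2 -> match: F0=0 F1=2 F2=0 F3=2; commitIndex=2
Op 5: append 3 -> log_len=7
Op 6: F2 acks idx 5 -> match: F0=0 F1=2 F2=5 F3=2; commitIndex=2
Op 7: append 3 -> log_len=10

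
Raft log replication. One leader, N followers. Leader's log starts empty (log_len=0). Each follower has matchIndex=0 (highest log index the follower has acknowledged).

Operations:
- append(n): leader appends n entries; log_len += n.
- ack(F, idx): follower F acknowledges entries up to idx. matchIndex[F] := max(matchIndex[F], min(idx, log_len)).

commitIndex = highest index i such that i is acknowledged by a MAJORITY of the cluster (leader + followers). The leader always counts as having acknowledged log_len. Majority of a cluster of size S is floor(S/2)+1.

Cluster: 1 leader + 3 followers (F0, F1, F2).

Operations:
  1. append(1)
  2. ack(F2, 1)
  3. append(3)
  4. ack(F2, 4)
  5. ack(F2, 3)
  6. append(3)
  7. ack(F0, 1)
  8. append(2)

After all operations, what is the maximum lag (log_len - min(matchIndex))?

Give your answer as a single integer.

Op 1: append 1 -> log_len=1
Op 2: F2 acks idx 1 -> match: F0=0 F1=0 F2=1; commitIndex=0
Op 3: append 3 -> log_len=4
Op 4: F2 acks idx 4 -> match: F0=0 F1=0 F2=4; commitIndex=0
Op 5: F2 acks idx 3 -> match: F0=0 F1=0 F2=4; commitIndex=0
Op 6: append 3 -> log_len=7
Op 7: F0 acks idx 1 -> match: F0=1 F1=0 F2=4; commitIndex=1
Op 8: append 2 -> log_len=9

Answer: 9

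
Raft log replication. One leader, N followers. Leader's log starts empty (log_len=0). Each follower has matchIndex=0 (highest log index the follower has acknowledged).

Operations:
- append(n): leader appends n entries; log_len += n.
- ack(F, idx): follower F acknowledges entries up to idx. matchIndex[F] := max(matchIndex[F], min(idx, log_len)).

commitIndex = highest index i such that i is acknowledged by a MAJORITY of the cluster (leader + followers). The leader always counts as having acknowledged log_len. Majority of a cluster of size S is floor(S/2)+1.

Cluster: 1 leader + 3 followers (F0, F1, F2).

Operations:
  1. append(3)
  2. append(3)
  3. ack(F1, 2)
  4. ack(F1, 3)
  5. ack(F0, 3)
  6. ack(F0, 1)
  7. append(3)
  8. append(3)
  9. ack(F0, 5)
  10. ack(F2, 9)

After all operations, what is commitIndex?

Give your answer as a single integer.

Answer: 5

Derivation:
Op 1: append 3 -> log_len=3
Op 2: append 3 -> log_len=6
Op 3: F1 acks idx 2 -> match: F0=0 F1=2 F2=0; commitIndex=0
Op 4: F1 acks idx 3 -> match: F0=0 F1=3 F2=0; commitIndex=0
Op 5: F0 acks idx 3 -> match: F0=3 F1=3 F2=0; commitIndex=3
Op 6: F0 acks idx 1 -> match: F0=3 F1=3 F2=0; commitIndex=3
Op 7: append 3 -> log_len=9
Op 8: append 3 -> log_len=12
Op 9: F0 acks idx 5 -> match: F0=5 F1=3 F2=0; commitIndex=3
Op 10: F2 acks idx 9 -> match: F0=5 F1=3 F2=9; commitIndex=5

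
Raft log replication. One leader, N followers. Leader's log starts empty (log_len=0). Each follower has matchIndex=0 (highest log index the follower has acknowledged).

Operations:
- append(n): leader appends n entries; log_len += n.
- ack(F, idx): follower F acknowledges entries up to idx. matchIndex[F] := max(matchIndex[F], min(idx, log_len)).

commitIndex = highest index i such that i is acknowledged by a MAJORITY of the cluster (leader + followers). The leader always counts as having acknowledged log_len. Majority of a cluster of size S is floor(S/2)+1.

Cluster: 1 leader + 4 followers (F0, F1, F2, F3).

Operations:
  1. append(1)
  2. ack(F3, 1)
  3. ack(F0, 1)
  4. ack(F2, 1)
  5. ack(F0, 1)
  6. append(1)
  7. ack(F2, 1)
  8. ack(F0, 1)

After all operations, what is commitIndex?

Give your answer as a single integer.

Answer: 1

Derivation:
Op 1: append 1 -> log_len=1
Op 2: F3 acks idx 1 -> match: F0=0 F1=0 F2=0 F3=1; commitIndex=0
Op 3: F0 acks idx 1 -> match: F0=1 F1=0 F2=0 F3=1; commitIndex=1
Op 4: F2 acks idx 1 -> match: F0=1 F1=0 F2=1 F3=1; commitIndex=1
Op 5: F0 acks idx 1 -> match: F0=1 F1=0 F2=1 F3=1; commitIndex=1
Op 6: append 1 -> log_len=2
Op 7: F2 acks idx 1 -> match: F0=1 F1=0 F2=1 F3=1; commitIndex=1
Op 8: F0 acks idx 1 -> match: F0=1 F1=0 F2=1 F3=1; commitIndex=1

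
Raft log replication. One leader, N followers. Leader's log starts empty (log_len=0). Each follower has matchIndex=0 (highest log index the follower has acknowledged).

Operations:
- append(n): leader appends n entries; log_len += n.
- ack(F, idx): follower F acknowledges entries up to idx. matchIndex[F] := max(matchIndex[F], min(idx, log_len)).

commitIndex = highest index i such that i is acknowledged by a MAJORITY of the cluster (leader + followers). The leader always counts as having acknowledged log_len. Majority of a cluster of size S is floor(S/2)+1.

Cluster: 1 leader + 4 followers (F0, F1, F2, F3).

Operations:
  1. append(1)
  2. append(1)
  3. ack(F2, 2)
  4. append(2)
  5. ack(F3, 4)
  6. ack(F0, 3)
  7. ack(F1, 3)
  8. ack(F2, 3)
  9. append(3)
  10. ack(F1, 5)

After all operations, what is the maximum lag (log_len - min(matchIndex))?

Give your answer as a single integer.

Op 1: append 1 -> log_len=1
Op 2: append 1 -> log_len=2
Op 3: F2 acks idx 2 -> match: F0=0 F1=0 F2=2 F3=0; commitIndex=0
Op 4: append 2 -> log_len=4
Op 5: F3 acks idx 4 -> match: F0=0 F1=0 F2=2 F3=4; commitIndex=2
Op 6: F0 acks idx 3 -> match: F0=3 F1=0 F2=2 F3=4; commitIndex=3
Op 7: F1 acks idx 3 -> match: F0=3 F1=3 F2=2 F3=4; commitIndex=3
Op 8: F2 acks idx 3 -> match: F0=3 F1=3 F2=3 F3=4; commitIndex=3
Op 9: append 3 -> log_len=7
Op 10: F1 acks idx 5 -> match: F0=3 F1=5 F2=3 F3=4; commitIndex=4

Answer: 4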